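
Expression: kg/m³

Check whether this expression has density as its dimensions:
Yes

The expression kg/m³ has dimensions [L^-3 M], which is exactly density [L^-3 M].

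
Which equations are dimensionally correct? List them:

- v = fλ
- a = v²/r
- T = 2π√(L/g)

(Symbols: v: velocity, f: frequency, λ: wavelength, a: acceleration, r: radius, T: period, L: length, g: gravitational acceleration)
Dimensionally correct: v = fλ, a = v²/r, T = 2π√(L/g)
Dimensionally incorrect: none
Ordered (correct first, then incorrect): v = fλ, a = v²/r, T = 2π√(L/g)

- v = fλ: LHS [L T^-1], RHS [L T^-1] → correct ✓
- a = v²/r: LHS [L T^-2], RHS [L T^-2] → correct ✓
- T = 2π√(L/g): LHS [T], RHS [T] → correct ✓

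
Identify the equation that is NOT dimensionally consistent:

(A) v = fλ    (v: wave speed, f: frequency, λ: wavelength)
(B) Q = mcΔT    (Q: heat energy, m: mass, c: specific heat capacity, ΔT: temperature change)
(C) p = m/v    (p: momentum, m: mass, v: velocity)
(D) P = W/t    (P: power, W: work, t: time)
(C) p = m/v

The equation (C) p = m/v is dimensionally incorrect.

LHS (p): [L M T^-1]
RHS (m/v): [L^-1 M T] ✗

The dimensions do not match. The other three equations balance.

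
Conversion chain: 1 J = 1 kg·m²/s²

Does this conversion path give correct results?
The chain is correct (no errors).

Correct: Joule is defined as kg·m²/s²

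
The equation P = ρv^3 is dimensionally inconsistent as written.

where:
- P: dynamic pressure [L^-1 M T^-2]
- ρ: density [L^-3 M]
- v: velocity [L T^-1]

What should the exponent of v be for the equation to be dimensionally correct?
The exponent of v should be 2: P = ρv^2

The LHS P has dimensions [L^-1 M T^-2]; v has dimensions [L T^-1].
As written, the RHS ρv^3 (exponent 3 on v) has dimensions [M T^-3], which does not match.
With exponent 2, the RHS ρv^2 has dimensions [L^-1 M T^-2], matching the LHS.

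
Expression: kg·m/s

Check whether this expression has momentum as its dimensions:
Yes

The expression kg·m/s has dimensions [L M T^-1], which is exactly momentum [L M T^-1].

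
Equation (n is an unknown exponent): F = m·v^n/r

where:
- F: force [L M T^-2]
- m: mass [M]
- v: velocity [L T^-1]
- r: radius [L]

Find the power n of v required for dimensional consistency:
n = 2

F has dimensions [L M T^-2]; v has dimensions [L T^-1].
The rest of the RHS has dimensions [L^-1 M], so v^n must supply [L^2 T^-2].
With n = 2: m·v^2/r has dimensions [L M T^-2], matching the LHS ✓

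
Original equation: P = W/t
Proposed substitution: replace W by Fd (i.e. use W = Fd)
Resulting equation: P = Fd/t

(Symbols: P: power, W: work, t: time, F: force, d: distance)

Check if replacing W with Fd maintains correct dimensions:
Yes

[W] = [L^2 M T^-2] and [Fd] = [L^2 M T^-2]. These match, so the substitution replaces a quantity by one of the same dimensions and the result P = Fd/t has LHS [L^2 M T^-3] vs RHS [L^2 M T^-3] — still consistent.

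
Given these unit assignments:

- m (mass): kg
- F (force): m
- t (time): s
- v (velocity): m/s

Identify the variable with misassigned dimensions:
F

The variable F (force) should have units N, not m.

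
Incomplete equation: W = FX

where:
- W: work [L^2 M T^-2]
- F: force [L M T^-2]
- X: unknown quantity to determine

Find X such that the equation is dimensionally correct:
X = d (distance), dimensions [L]

W has dimensions [L^2 M T^-2]; the rest of the RHS (F) has dimensions [L M T^-2].
So X must have dimensions [L] — X = d (distance).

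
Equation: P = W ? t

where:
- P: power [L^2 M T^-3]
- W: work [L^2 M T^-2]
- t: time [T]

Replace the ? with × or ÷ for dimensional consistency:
division (÷): P = W ÷ t

P [L^2 M T^-3]; W [L^2 M T^-2]; t [T].
W × t → [L^2 M T^-1] ✗
W ÷ t → [L^2 M T^-3] ✓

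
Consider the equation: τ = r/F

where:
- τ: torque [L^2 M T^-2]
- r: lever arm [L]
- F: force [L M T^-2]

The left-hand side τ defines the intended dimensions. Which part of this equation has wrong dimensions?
The right-hand side term r/F

τ has dimensions [L^2 M T^-2], but r/F has dimensions [M^-1 T^2], so the term r/F is dimensionally wrong for τ.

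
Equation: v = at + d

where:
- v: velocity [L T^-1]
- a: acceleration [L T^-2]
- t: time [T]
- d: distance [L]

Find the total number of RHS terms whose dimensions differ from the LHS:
1

LHS v: [L T^-1]
- at: [L T^-1] ✓
- d: [L] ✗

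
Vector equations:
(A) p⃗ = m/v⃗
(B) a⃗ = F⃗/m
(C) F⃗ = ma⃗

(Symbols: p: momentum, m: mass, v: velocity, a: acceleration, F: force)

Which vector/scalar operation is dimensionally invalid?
(A) p⃗ = m/v⃗

(A) p⃗ = m/v⃗: LHS [L M T^-1], RHS [L^-1 M T] ✗ — momentum is mass times velocity; should be mv⃗ (and division by a vector is undefined)
(B) a⃗ = F⃗/m: LHS [L T^-2], RHS [L T^-2] ✓ — force (vector) divided by mass (scalar)
(C) F⃗ = ma⃗: LHS [L M T^-2], RHS [L M T^-2] ✓ — Force and acceleration are vectors, mass is a scalar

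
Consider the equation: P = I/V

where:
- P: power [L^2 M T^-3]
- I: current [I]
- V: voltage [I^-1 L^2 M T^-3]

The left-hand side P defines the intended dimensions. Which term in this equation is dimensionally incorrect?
The right-hand side term I/V

P has dimensions [L^2 M T^-3], but I/V has dimensions [I^2 L^-2 M^-1 T^3], so the term I/V is dimensionally wrong for P.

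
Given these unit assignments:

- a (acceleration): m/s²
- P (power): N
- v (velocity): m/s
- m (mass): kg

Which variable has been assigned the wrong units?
P

The variable P (power) should have units W, not N.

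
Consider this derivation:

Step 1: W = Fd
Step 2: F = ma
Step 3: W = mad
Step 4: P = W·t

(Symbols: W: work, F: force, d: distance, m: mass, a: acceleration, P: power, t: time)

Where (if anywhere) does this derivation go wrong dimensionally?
Step 4

Step 1: W = Fd → LHS [L^2 M T^-2], RHS [L^2 M T^-2] ✓
Step 2: F = ma → LHS [L M T^-2], RHS [L M T^-2] ✓
Step 3: W = mad → LHS [L^2 M T^-2], RHS [L^2 M T^-2] ✓
Step 4: P = W·t → LHS [L^2 M T^-3], RHS [L^2 M T^-1] ✗

The first dimensional inconsistency appears in step 4: P = W·t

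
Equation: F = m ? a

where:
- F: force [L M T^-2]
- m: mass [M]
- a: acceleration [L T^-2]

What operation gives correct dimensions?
multiplication (×): F = m × a

F [L M T^-2]; m [M]; a [L T^-2].
m × a → [L M T^-2] ✓
m ÷ a → [L^-1 M T^2] ✗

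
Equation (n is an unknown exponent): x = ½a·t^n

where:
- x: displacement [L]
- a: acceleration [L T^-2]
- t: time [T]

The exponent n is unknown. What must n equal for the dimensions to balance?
n = 2

x has dimensions [L]; t has dimensions [T].
The rest of the RHS has dimensions [L T^-2], so t^n must supply [T^2].
With n = 2: ½a·t^2 has dimensions [L], matching the LHS ✓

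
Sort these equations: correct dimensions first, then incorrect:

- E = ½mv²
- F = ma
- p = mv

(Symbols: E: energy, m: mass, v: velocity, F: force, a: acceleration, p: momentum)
Dimensionally correct: E = ½mv², F = ma, p = mv
Dimensionally incorrect: none
Ordered (correct first, then incorrect): E = ½mv², F = ma, p = mv

- E = ½mv²: LHS [L^2 M T^-2], RHS [L^2 M T^-2] → correct ✓
- F = ma: LHS [L M T^-2], RHS [L M T^-2] → correct ✓
- p = mv: LHS [L M T^-1], RHS [L M T^-1] → correct ✓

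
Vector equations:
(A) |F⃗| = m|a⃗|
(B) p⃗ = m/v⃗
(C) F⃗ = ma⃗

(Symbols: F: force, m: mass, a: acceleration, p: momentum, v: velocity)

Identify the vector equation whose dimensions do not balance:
(B) p⃗ = m/v⃗

(A) |F⃗| = m|a⃗|: LHS [L M T^-2], RHS [L M T^-2] ✓ — magnitudes of vectors are scalars
(B) p⃗ = m/v⃗: LHS [L M T^-1], RHS [L^-1 M T] ✗ — momentum is mass times velocity; should be mv⃗ (and division by a vector is undefined)
(C) F⃗ = ma⃗: LHS [L M T^-2], RHS [L M T^-2] ✓ — Force and acceleration are vectors, mass is a scalar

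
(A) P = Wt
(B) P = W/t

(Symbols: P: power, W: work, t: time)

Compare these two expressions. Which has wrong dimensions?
(A)

(A) P = Wt: LHS [L^2 M T^-3], RHS [L^2 M T^-1] ✗
(B) P = W/t: LHS [L^2 M T^-3], RHS [L^2 M T^-3] ✓

Expression (A) P = Wt is dimensionally incorrect.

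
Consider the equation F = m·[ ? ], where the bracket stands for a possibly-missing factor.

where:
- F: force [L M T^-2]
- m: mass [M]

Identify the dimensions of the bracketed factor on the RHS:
[L T^-2] — acceleration (e.g. a)

F has dimensions [L M T^-2]; m has dimensions [M].
The bracketed factor must supply [L M T^-2] / [M] = [L T^-2].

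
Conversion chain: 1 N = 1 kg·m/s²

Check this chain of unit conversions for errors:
The chain is correct (no errors).

Correct: Newton is defined as kg·m/s²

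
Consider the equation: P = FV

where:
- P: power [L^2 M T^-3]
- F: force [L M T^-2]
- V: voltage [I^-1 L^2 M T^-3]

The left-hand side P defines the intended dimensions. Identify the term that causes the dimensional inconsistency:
The right-hand side term FV

P has dimensions [L^2 M T^-3], but FV has dimensions [I^-1 L^3 M^2 T^-5], so the term FV is dimensionally wrong for P.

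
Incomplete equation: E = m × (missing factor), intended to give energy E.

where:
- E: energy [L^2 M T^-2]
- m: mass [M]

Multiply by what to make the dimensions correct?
v² (velocity squared), dimensions [L^2 T^-2]

E has dimensions [L^2 M T^-2] and m has dimensions [M].
The missing factor must have dimensions [L^2 M T^-2] / [M] = [L^2 T^-2], i.e. velocity squared (v²).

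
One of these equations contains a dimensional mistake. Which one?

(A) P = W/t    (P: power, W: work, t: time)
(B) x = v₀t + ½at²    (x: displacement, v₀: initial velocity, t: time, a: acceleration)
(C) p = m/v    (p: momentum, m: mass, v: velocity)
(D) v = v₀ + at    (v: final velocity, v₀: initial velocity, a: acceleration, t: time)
(C) p = m/v

The equation (C) p = m/v is dimensionally incorrect.

LHS (p): [L M T^-1]
RHS (m/v): [L^-1 M T] ✗

The dimensions do not match. The other three equations balance.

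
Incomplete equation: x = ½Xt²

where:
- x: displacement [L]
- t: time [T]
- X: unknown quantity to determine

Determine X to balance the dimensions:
X = a (acceleration), dimensions [L T^-2]

x has dimensions [L]; the rest of the RHS (½ t²) has dimensions [T^2].
So X must have dimensions [L T^-2] — X = a (acceleration).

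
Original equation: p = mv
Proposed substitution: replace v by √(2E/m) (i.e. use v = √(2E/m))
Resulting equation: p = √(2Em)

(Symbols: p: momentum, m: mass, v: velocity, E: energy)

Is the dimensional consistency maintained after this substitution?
Yes

[v] = [L T^-1] and [√(2E/m)] = [L T^-1]. These match, so the substitution replaces a quantity by one of the same dimensions and the result p = √(2Em) has LHS [L M T^-1] vs RHS [L M T^-1] — still consistent.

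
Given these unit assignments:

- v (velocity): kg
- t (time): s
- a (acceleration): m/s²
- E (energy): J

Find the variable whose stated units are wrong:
v

The variable v (velocity) should have units m/s, not kg.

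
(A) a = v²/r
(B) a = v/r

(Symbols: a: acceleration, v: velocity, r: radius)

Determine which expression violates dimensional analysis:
(B)

(A) a = v²/r: LHS [L T^-2], RHS [L T^-2] ✓
(B) a = v/r: LHS [L T^-2], RHS [T^-1] ✗

Expression (B) a = v/r is dimensionally incorrect.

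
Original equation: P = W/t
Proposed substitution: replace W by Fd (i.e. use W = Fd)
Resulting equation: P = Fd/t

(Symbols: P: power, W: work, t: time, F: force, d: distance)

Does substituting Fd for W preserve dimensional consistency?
Yes

[W] = [L^2 M T^-2] and [Fd] = [L^2 M T^-2]. These match, so the substitution replaces a quantity by one of the same dimensions and the result P = Fd/t has LHS [L^2 M T^-3] vs RHS [L^2 M T^-3] — still consistent.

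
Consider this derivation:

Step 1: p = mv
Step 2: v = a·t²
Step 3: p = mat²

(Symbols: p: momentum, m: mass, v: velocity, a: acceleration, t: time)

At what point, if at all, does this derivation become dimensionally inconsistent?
Step 2

Step 1: p = mv → LHS [L M T^-1], RHS [L M T^-1] ✓
Step 2: v = a·t² → LHS [L T^-1], RHS [L] ✗

The first dimensional inconsistency appears in step 2: v = a·t²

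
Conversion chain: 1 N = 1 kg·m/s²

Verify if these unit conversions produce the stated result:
The chain is correct (no errors).

Correct: Newton is defined as kg·m/s²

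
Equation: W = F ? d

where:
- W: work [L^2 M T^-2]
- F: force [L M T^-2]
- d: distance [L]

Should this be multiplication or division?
multiplication (×): W = F × d

W [L^2 M T^-2]; F [L M T^-2]; d [L].
F × d → [L^2 M T^-2] ✓
F ÷ d → [M T^-2] ✗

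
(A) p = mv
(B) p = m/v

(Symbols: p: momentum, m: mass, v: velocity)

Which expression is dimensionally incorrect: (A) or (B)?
(B)

(A) p = mv: LHS [L M T^-1], RHS [L M T^-1] ✓
(B) p = m/v: LHS [L M T^-1], RHS [L^-1 M T] ✗

Expression (B) p = m/v is dimensionally incorrect.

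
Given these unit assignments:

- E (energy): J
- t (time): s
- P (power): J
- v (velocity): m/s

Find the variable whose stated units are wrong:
P

The variable P (power) should have units W, not J.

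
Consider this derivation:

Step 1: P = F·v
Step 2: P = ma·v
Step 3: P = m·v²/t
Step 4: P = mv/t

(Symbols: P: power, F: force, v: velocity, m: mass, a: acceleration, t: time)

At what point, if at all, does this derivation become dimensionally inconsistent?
Step 4

Step 1: P = F·v → LHS [L^2 M T^-3], RHS [L^2 M T^-3] ✓
Step 2: P = ma·v → LHS [L^2 M T^-3], RHS [L^2 M T^-3] ✓
Step 3: P = m·v²/t → LHS [L^2 M T^-3], RHS [L^2 M T^-3] ✓
Step 4: P = mv/t → LHS [L^2 M T^-3], RHS [L M T^-2] ✗

The first dimensional inconsistency appears in step 4: P = mv/t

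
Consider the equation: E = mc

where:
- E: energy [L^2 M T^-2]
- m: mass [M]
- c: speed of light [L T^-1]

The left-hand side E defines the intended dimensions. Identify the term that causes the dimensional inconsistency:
The right-hand side term mc

E has dimensions [L^2 M T^-2], but mc has dimensions [L M T^-1], so the term mc is dimensionally wrong for E.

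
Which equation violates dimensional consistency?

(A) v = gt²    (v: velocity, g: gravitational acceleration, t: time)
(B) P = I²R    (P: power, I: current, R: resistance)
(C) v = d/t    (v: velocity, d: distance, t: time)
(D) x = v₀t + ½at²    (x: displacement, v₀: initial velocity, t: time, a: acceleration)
(A) v = gt²

The equation (A) v = gt² is dimensionally incorrect.

LHS (v): [L T^-1]
RHS (gt²): [L] ✗

The dimensions do not match. The other three equations balance.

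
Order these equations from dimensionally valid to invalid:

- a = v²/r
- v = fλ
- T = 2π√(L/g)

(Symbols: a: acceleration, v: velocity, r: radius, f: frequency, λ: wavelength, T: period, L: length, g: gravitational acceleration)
Dimensionally correct: a = v²/r, v = fλ, T = 2π√(L/g)
Dimensionally incorrect: none
Ordered (correct first, then incorrect): a = v²/r, v = fλ, T = 2π√(L/g)

- a = v²/r: LHS [L T^-2], RHS [L T^-2] → correct ✓
- v = fλ: LHS [L T^-1], RHS [L T^-1] → correct ✓
- T = 2π√(L/g): LHS [T], RHS [T] → correct ✓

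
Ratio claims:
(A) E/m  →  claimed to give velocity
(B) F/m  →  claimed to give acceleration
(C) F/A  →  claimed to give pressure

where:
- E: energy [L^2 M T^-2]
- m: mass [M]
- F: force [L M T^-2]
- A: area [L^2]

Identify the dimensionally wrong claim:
(A) E/m does not give velocity

(A) E/m: [L^2 T^-2] ≠ velocity [L T^-1] ✗
(B) F/m: [L T^-2] = acceleration [L T^-2] ✓
(C) F/A: [L^-1 M T^-2] = pressure [L^-1 M T^-2] ✓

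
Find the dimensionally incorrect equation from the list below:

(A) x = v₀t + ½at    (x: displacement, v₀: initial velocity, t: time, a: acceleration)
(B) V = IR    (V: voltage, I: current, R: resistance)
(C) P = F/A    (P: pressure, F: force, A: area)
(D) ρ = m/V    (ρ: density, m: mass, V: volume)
(A) x = v₀t + ½at

The equation (A) x = v₀t + ½at is dimensionally incorrect.

LHS (x): [L]
RHS terms:
  - v₀t: [L] ✓
  - ½at: [L T^-1] ✗ (does not match LHS)

The dimensions do not match. The other three equations balance.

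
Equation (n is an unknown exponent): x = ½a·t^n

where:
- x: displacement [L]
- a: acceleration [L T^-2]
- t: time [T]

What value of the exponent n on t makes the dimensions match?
n = 2

x has dimensions [L]; t has dimensions [T].
The rest of the RHS has dimensions [L T^-2], so t^n must supply [T^2].
With n = 2: ½a·t^2 has dimensions [L], matching the LHS ✓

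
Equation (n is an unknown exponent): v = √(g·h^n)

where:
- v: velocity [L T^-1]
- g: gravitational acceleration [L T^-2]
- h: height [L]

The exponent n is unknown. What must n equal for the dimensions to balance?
n = 1

v has dimensions [L T^-1]; h has dimensions [L].
With n = 1: √(g·h^1) has dimensions [L T^-1], matching the LHS ✓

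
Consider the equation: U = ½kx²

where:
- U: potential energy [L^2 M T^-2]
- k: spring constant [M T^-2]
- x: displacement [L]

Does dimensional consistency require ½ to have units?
No

U has dimensions [L^2 M T^-2] and kx² already has dimensions [L^2 M T^-2], so the equation balances without ½ contributing any dimensions. ½ is a pure (dimensionless) number; changing or removing it would not affect dimensional consistency.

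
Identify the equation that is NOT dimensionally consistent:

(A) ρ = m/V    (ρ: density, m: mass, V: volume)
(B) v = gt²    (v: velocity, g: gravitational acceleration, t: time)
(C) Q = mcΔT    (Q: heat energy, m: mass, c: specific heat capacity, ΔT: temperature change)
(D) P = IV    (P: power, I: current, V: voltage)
(B) v = gt²

The equation (B) v = gt² is dimensionally incorrect.

LHS (v): [L T^-1]
RHS (gt²): [L] ✗

The dimensions do not match. The other three equations balance.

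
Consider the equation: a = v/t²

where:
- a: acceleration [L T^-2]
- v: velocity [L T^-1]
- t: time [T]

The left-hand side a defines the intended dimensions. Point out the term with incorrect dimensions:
The right-hand side term v/t²

a has dimensions [L T^-2], but v/t² has dimensions [L T^-3], so the term v/t² is dimensionally wrong for a.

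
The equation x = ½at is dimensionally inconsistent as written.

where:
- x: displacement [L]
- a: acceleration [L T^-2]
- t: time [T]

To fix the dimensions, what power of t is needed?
The exponent of t should be 2: x = ½at^2

The LHS x has dimensions [L]; t has dimensions [T].
As written, the RHS ½at (exponent 1 on t) has dimensions [L T^-1], which does not match.
With exponent 2, the RHS ½at^2 has dimensions [L], matching the LHS.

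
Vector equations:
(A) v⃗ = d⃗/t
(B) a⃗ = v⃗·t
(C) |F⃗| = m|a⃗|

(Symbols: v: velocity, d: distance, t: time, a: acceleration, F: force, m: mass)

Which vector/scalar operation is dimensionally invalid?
(B) a⃗ = v⃗·t

(A) v⃗ = d⃗/t: LHS [L T^-1], RHS [L T^-1] ✓ — displacement (vector) divided by time (scalar)
(B) a⃗ = v⃗·t: LHS [L T^-2], RHS [L] ✗ — acceleration is velocity per time; should be v⃗/t
(C) |F⃗| = m|a⃗|: LHS [L M T^-2], RHS [L M T^-2] ✓ — magnitudes of vectors are scalars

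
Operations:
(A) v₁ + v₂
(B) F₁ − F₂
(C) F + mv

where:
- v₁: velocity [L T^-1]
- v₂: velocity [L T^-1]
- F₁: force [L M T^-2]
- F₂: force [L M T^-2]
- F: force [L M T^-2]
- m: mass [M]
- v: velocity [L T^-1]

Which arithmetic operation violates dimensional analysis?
(C) F + mv

(A) v₁ + v₂: v₁ [L T^-1] and v₂ [L T^-1] — same dimensions ✓
(B) F₁ − F₂: F₁ [L M T^-2] and F₂ [L M T^-2] — same dimensions ✓
(C) F + mv: F [L M T^-2] and mv [L M T^-1] — different dimensions cannot be added/subtracted ✗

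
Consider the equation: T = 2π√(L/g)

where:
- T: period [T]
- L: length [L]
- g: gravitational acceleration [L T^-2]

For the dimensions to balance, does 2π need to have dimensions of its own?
No

T has dimensions [T] and √(L/g) already has dimensions [T], so the equation balances without 2π contributing any dimensions. 2π is a pure (dimensionless) number; changing or removing it would not affect dimensional consistency.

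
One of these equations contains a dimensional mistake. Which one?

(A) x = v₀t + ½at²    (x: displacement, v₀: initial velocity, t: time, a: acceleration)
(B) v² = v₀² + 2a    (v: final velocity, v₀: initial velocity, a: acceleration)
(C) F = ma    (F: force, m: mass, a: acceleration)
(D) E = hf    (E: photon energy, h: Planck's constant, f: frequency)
(B) v² = v₀² + 2a

The equation (B) v² = v₀² + 2a is dimensionally incorrect.

LHS (v²): [L^2 T^-2]
RHS terms:
  - v₀²: [L^2 T^-2] ✓
  - 2a: [L T^-2] ✗ (does not match LHS)

The dimensions do not match. The other three equations balance.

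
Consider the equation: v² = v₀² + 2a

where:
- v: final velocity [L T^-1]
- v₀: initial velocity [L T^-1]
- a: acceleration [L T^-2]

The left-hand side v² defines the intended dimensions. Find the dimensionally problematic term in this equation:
The term 2a

Checking each RHS term against the LHS:
- v₀²: [L^2 T^-2] — matches v² [L^2 T^-2] ✓
- 2a: [L T^-2] — does NOT match v² [L^2 T^-2] ✗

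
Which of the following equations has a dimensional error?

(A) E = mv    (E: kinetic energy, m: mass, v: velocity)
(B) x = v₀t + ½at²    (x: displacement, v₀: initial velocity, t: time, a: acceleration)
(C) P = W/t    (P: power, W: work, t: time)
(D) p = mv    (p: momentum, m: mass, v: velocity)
(A) E = mv

The equation (A) E = mv is dimensionally incorrect.

LHS (E): [L^2 M T^-2]
RHS (mv): [L M T^-1] ✗

The dimensions do not match. The other three equations balance.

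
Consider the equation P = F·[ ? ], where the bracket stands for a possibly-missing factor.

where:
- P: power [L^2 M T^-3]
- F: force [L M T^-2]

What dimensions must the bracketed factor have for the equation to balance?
[L T^-1] — velocity (e.g. v)

P has dimensions [L^2 M T^-3]; F has dimensions [L M T^-2].
The bracketed factor must supply [L^2 M T^-3] / [L M T^-2] = [L T^-1].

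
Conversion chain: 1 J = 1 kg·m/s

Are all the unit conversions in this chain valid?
The chain is incorrect (it contains an error).

Incorrect: Joule is kg·m²/s², not kg·m/s (that is momentum)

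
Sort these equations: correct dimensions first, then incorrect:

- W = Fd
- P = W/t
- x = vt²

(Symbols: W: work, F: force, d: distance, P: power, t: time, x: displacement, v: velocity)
Dimensionally correct: W = Fd, P = W/t
Dimensionally incorrect: x = vt²
Ordered (correct first, then incorrect): W = Fd, P = W/t, x = vt²

- W = Fd: LHS [L^2 M T^-2], RHS [L^2 M T^-2] → correct ✓
- P = W/t: LHS [L^2 M T^-3], RHS [L^2 M T^-3] → correct ✓
- x = vt²: LHS [L], RHS [L T] → incorrect ✗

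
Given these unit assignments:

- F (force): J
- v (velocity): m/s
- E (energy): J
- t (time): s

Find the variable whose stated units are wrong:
F

The variable F (force) should have units N, not J.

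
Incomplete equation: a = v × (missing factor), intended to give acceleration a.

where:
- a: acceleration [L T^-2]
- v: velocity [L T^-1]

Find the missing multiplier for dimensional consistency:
1/t (inverse time), dimensions [T^-1]

a has dimensions [L T^-2] and v has dimensions [L T^-1].
The missing factor must have dimensions [L T^-2] / [L T^-1] = [T^-1], i.e. inverse time (1/t).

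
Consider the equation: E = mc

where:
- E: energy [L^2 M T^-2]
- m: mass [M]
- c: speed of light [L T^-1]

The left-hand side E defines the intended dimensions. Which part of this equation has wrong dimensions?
The right-hand side term mc

E has dimensions [L^2 M T^-2], but mc has dimensions [L M T^-1], so the term mc is dimensionally wrong for E.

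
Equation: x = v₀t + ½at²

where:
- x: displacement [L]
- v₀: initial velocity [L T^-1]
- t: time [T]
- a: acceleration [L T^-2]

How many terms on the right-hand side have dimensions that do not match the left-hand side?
0

LHS x: [L]
- v₀t: [L] ✓
- ½at²: [L] ✓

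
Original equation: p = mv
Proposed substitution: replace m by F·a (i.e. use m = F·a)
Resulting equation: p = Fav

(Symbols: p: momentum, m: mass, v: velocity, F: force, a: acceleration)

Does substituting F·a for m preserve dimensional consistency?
No

[m] = [M] and [F·a] = [L^2 M T^-4]. These differ, so the substitution replaces a quantity by one of different dimensions and the result p = Fav has LHS [L M T^-1] vs RHS [L^3 M T^-5] — inconsistent.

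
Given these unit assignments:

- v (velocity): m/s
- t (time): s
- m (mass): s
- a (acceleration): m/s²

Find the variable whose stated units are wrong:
m

The variable m (mass) should have units kg, not s.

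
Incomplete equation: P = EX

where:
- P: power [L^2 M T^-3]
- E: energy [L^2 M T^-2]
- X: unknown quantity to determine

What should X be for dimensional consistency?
X = f (inverse time / frequency (1/t)), dimensions [T^-1]

P has dimensions [L^2 M T^-3]; the rest of the RHS (E) has dimensions [L^2 M T^-2].
So X must have dimensions [T^-1] — X = f (inverse time / frequency (1/t)).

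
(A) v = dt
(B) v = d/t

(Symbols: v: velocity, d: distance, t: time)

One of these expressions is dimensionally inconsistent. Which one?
(A)

(A) v = dt: LHS [L T^-1], RHS [L T] ✗
(B) v = d/t: LHS [L T^-1], RHS [L T^-1] ✓

Expression (A) v = dt is dimensionally incorrect.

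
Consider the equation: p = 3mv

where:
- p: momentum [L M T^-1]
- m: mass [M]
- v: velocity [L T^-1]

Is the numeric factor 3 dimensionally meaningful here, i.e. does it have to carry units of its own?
No

p has dimensions [L M T^-1] and mv already has dimensions [L M T^-1], so the equation balances without 3 contributing any dimensions. 3 is a pure (dimensionless) number; changing or removing it would not affect dimensional consistency.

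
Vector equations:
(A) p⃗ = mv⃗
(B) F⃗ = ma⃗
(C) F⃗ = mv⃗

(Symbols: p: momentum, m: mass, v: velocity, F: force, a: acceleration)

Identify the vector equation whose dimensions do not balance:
(C) F⃗ = mv⃗

(A) p⃗ = mv⃗: LHS [L M T^-1], RHS [L M T^-1] ✓ — mass (scalar) times velocity (vector)
(B) F⃗ = ma⃗: LHS [L M T^-2], RHS [L M T^-2] ✓ — Force and acceleration are vectors, mass is a scalar
(C) F⃗ = mv⃗: LHS [L M T^-2], RHS [L M T^-1] ✗ — mass times velocity is momentum, not force; should be ma⃗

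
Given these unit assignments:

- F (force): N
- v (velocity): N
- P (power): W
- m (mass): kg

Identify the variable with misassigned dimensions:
v

The variable v (velocity) should have units m/s, not N.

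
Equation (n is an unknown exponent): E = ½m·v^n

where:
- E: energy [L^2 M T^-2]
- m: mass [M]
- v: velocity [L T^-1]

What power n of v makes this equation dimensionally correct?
n = 2

E has dimensions [L^2 M T^-2]; v has dimensions [L T^-1].
The rest of the RHS has dimensions [M], so v^n must supply [L^2 T^-2].
With n = 2: ½m·v^2 has dimensions [L^2 M T^-2], matching the LHS ✓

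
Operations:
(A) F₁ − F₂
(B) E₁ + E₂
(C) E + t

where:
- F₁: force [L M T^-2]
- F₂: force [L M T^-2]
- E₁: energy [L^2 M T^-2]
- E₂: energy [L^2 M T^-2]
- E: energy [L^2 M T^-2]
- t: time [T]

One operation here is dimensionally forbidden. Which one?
(C) E + t

(A) F₁ − F₂: F₁ [L M T^-2] and F₂ [L M T^-2] — same dimensions ✓
(B) E₁ + E₂: E₁ [L^2 M T^-2] and E₂ [L^2 M T^-2] — same dimensions ✓
(C) E + t: E [L^2 M T^-2] and t [T] — different dimensions cannot be added/subtracted ✗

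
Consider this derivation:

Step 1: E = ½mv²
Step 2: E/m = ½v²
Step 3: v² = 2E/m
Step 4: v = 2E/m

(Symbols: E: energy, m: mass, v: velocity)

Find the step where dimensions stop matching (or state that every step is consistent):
Step 4

Step 1: E = ½mv² → LHS [L^2 M T^-2], RHS [L^2 M T^-2] ✓
Step 2: E/m = ½v² → LHS [L^2 T^-2], RHS [L^2 T^-2] ✓
Step 3: v² = 2E/m → LHS [L^2 T^-2], RHS [L^2 T^-2] ✓
Step 4: v = 2E/m → LHS [L T^-1], RHS [L^2 T^-2] ✗

The first dimensional inconsistency appears in step 4: v = 2E/m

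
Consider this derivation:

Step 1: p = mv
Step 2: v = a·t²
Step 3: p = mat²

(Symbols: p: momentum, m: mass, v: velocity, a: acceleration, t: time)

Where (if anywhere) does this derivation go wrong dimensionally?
Step 2

Step 1: p = mv → LHS [L M T^-1], RHS [L M T^-1] ✓
Step 2: v = a·t² → LHS [L T^-1], RHS [L] ✗

The first dimensional inconsistency appears in step 2: v = a·t²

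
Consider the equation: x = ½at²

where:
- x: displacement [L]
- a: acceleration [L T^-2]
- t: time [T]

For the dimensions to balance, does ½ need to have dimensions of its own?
No

x has dimensions [L] and at² already has dimensions [L], so the equation balances without ½ contributing any dimensions. ½ is a pure (dimensionless) number; changing or removing it would not affect dimensional consistency.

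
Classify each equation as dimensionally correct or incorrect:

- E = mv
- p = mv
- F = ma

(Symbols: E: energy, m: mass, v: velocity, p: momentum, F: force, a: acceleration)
Dimensionally correct: p = mv, F = ma
Dimensionally incorrect: E = mv
Ordered (correct first, then incorrect): p = mv, F = ma, E = mv

- E = mv: LHS [L^2 M T^-2], RHS [L M T^-1] → incorrect ✗
- p = mv: LHS [L M T^-1], RHS [L M T^-1] → correct ✓
- F = ma: LHS [L M T^-2], RHS [L M T^-2] → correct ✓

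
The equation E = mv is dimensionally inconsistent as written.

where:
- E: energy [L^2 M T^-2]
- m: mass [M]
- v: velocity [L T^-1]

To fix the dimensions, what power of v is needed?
The exponent of v should be 2: E = mv^2

The LHS E has dimensions [L^2 M T^-2]; v has dimensions [L T^-1].
As written, the RHS mv (exponent 1 on v) has dimensions [L M T^-1], which does not match.
With exponent 2, the RHS mv^2 has dimensions [L^2 M T^-2], matching the LHS.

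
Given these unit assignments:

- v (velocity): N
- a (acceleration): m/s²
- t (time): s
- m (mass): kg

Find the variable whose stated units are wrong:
v

The variable v (velocity) should have units m/s, not N.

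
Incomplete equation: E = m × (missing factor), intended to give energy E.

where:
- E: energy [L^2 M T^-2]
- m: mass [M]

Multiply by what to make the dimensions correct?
v² (velocity squared), dimensions [L^2 T^-2]

E has dimensions [L^2 M T^-2] and m has dimensions [M].
The missing factor must have dimensions [L^2 M T^-2] / [M] = [L^2 T^-2], i.e. velocity squared (v²).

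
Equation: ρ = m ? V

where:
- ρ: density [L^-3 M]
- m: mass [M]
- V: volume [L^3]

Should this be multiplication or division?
division (÷): ρ = m ÷ V

ρ [L^-3 M]; m [M]; V [L^3].
m × V → [L^3 M] ✗
m ÷ V → [L^-3 M] ✓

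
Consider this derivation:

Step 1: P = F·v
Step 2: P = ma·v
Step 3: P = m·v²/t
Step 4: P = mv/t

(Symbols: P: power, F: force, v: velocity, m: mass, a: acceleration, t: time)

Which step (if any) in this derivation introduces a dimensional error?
Step 4

Step 1: P = F·v → LHS [L^2 M T^-3], RHS [L^2 M T^-3] ✓
Step 2: P = ma·v → LHS [L^2 M T^-3], RHS [L^2 M T^-3] ✓
Step 3: P = m·v²/t → LHS [L^2 M T^-3], RHS [L^2 M T^-3] ✓
Step 4: P = mv/t → LHS [L^2 M T^-3], RHS [L M T^-2] ✗

The first dimensional inconsistency appears in step 4: P = mv/t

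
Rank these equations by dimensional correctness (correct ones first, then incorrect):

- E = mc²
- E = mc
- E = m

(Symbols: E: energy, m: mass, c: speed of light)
Dimensionally correct: E = mc²
Dimensionally incorrect: E = mc, E = m
Ordered (correct first, then incorrect): E = mc², E = mc, E = m

- E = mc²: LHS [L^2 M T^-2], RHS [L^2 M T^-2] → correct ✓
- E = mc: LHS [L^2 M T^-2], RHS [L M T^-1] → incorrect ✗
- E = m: LHS [L^2 M T^-2], RHS [M] → incorrect ✗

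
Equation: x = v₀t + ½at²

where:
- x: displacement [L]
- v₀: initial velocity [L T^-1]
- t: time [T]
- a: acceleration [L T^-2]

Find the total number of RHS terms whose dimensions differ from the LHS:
0

LHS x: [L]
- v₀t: [L] ✓
- ½at²: [L] ✓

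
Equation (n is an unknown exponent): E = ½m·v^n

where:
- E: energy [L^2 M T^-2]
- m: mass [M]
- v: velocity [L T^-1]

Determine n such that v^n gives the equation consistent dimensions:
n = 2

E has dimensions [L^2 M T^-2]; v has dimensions [L T^-1].
The rest of the RHS has dimensions [M], so v^n must supply [L^2 T^-2].
With n = 2: ½m·v^2 has dimensions [L^2 M T^-2], matching the LHS ✓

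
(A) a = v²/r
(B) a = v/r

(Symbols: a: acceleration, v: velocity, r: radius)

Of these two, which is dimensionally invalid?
(B)

(A) a = v²/r: LHS [L T^-2], RHS [L T^-2] ✓
(B) a = v/r: LHS [L T^-2], RHS [T^-1] ✗

Expression (B) a = v/r is dimensionally incorrect.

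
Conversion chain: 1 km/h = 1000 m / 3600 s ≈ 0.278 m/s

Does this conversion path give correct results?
The chain is correct (no errors).

Correct: 1 km = 1000 m, 1 h = 3600 s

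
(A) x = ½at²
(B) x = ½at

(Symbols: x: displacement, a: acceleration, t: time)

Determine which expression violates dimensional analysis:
(B)

(A) x = ½at²: LHS [L], RHS [L] ✓
(B) x = ½at: LHS [L], RHS [L T^-1] ✗

Expression (B) x = ½at is dimensionally incorrect.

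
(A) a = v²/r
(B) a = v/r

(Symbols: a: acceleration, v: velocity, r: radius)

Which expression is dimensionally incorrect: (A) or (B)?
(B)

(A) a = v²/r: LHS [L T^-2], RHS [L T^-2] ✓
(B) a = v/r: LHS [L T^-2], RHS [T^-1] ✗

Expression (B) a = v/r is dimensionally incorrect.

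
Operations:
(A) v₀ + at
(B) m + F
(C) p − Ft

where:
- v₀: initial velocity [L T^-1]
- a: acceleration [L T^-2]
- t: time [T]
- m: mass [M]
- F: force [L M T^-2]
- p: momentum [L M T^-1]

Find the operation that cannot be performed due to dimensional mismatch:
(B) m + F

(A) v₀ + at: v₀ [L T^-1] and at [L T^-1] — same dimensions ✓
(B) m + F: m [M] and F [L M T^-2] — different dimensions cannot be added/subtracted ✗
(C) p − Ft: p [L M T^-1] and Ft [L M T^-1] — same dimensions ✓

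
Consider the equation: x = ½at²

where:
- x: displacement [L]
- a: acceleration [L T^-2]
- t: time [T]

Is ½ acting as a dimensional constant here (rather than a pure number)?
No

x has dimensions [L] and at² already has dimensions [L], so the equation balances without ½ contributing any dimensions. ½ is a pure (dimensionless) number; changing or removing it would not affect dimensional consistency.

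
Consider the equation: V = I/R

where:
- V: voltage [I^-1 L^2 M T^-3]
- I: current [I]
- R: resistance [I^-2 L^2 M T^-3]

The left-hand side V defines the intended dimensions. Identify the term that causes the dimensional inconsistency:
The right-hand side term I/R

V has dimensions [I^-1 L^2 M T^-3], but I/R has dimensions [I^3 L^-2 M^-1 T^3], so the term I/R is dimensionally wrong for V.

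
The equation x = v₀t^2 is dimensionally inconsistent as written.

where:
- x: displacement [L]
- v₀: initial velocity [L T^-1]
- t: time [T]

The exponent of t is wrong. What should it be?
The exponent of t should be 1: x = v₀t

The LHS x has dimensions [L]; t has dimensions [T].
As written, the RHS v₀t^2 (exponent 2 on t) has dimensions [L T], which does not match.
With exponent 1, the RHS v₀t has dimensions [L], matching the LHS.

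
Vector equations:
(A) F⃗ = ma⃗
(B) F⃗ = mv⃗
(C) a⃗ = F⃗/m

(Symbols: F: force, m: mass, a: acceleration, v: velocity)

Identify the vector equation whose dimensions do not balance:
(B) F⃗ = mv⃗

(A) F⃗ = ma⃗: LHS [L M T^-2], RHS [L M T^-2] ✓ — Force and acceleration are vectors, mass is a scalar
(B) F⃗ = mv⃗: LHS [L M T^-2], RHS [L M T^-1] ✗ — mass times velocity is momentum, not force; should be ma⃗
(C) a⃗ = F⃗/m: LHS [L T^-2], RHS [L T^-2] ✓ — force (vector) divided by mass (scalar)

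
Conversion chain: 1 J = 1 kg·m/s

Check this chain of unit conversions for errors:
The chain is incorrect (it contains an error).

Incorrect: Joule is kg·m²/s², not kg·m/s (that is momentum)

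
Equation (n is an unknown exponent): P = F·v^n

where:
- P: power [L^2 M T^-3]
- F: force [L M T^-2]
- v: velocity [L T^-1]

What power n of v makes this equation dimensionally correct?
n = 1

P has dimensions [L^2 M T^-3]; v has dimensions [L T^-1].
The rest of the RHS has dimensions [L M T^-2], so v^n must supply [L T^-1].
With n = 1: F·v^1 has dimensions [L^2 M T^-3], matching the LHS ✓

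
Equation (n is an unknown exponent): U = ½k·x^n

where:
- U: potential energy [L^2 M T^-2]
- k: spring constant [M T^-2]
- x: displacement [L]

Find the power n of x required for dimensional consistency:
n = 2

U has dimensions [L^2 M T^-2]; x has dimensions [L].
The rest of the RHS has dimensions [M T^-2], so x^n must supply [L^2].
With n = 2: ½k·x^2 has dimensions [L^2 M T^-2], matching the LHS ✓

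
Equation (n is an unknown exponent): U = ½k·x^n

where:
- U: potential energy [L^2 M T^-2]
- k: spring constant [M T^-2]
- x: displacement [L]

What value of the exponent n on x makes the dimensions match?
n = 2

U has dimensions [L^2 M T^-2]; x has dimensions [L].
The rest of the RHS has dimensions [M T^-2], so x^n must supply [L^2].
With n = 2: ½k·x^2 has dimensions [L^2 M T^-2], matching the LHS ✓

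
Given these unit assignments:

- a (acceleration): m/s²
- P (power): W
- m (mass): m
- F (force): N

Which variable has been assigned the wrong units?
m

The variable m (mass) should have units kg, not m.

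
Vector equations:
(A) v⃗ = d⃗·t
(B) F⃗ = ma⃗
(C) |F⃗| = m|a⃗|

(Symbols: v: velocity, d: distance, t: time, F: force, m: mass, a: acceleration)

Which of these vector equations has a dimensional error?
(A) v⃗ = d⃗·t

(A) v⃗ = d⃗·t: LHS [L T^-1], RHS [L T] ✗ — velocity is displacement per time; should be d⃗/t
(B) F⃗ = ma⃗: LHS [L M T^-2], RHS [L M T^-2] ✓ — Force and acceleration are vectors, mass is a scalar
(C) |F⃗| = m|a⃗|: LHS [L M T^-2], RHS [L M T^-2] ✓ — magnitudes of vectors are scalars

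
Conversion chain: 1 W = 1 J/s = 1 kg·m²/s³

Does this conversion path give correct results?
The chain is correct (no errors).

Correct: Watt is Joule per second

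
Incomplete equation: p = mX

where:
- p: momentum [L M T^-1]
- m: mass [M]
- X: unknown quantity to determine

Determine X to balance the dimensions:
X = v (velocity), dimensions [L T^-1]

p has dimensions [L M T^-1]; the rest of the RHS (m) has dimensions [M].
So X must have dimensions [L T^-1] — X = v (velocity).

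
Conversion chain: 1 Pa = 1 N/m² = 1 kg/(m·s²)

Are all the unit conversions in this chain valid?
The chain is correct (no errors).

Correct: Pascal is Newton per square meter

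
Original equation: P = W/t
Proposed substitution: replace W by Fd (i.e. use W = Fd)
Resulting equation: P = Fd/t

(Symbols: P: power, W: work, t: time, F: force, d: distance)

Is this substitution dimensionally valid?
Yes

[W] = [L^2 M T^-2] and [Fd] = [L^2 M T^-2]. These match, so the substitution replaces a quantity by one of the same dimensions and the result P = Fd/t has LHS [L^2 M T^-3] vs RHS [L^2 M T^-3] — still consistent.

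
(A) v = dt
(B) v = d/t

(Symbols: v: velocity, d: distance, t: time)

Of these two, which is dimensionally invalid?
(A)

(A) v = dt: LHS [L T^-1], RHS [L T] ✗
(B) v = d/t: LHS [L T^-1], RHS [L T^-1] ✓

Expression (A) v = dt is dimensionally incorrect.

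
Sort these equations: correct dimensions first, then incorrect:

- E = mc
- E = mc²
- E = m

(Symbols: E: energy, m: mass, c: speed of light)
Dimensionally correct: E = mc²
Dimensionally incorrect: E = mc, E = m
Ordered (correct first, then incorrect): E = mc², E = mc, E = m

- E = mc: LHS [L^2 M T^-2], RHS [L M T^-1] → incorrect ✗
- E = mc²: LHS [L^2 M T^-2], RHS [L^2 M T^-2] → correct ✓
- E = m: LHS [L^2 M T^-2], RHS [M] → incorrect ✗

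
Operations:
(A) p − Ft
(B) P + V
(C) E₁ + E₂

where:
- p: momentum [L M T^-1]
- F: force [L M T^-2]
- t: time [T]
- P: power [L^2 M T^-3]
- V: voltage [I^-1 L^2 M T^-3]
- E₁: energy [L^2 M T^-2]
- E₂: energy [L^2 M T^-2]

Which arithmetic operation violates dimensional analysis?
(B) P + V

(A) p − Ft: p [L M T^-1] and Ft [L M T^-1] — same dimensions ✓
(B) P + V: P [L^2 M T^-3] and V [I^-1 L^2 M T^-3] — different dimensions cannot be added/subtracted ✗
(C) E₁ + E₂: E₁ [L^2 M T^-2] and E₂ [L^2 M T^-2] — same dimensions ✓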